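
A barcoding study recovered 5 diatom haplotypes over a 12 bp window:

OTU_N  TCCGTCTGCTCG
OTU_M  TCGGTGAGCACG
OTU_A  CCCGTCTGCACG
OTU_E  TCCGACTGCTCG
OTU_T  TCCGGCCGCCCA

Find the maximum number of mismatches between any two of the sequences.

Pairwise Hamming distances:
  OTU_N vs OTU_M: 4
  OTU_N vs OTU_A: 2
  OTU_N vs OTU_E: 1
  OTU_N vs OTU_T: 4
  OTU_M vs OTU_A: 4
  OTU_M vs OTU_E: 5
  OTU_M vs OTU_T: 6
  OTU_A vs OTU_E: 3
  OTU_A vs OTU_T: 5
  OTU_E vs OTU_T: 4
The largest is 6, between OTU_M and OTU_T.

6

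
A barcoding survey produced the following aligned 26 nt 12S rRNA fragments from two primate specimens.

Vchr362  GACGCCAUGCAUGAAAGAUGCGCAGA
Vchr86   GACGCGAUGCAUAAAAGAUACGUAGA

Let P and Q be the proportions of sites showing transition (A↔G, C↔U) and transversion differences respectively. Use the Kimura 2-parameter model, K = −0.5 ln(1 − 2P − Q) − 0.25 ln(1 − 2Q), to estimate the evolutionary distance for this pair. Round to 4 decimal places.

Differing sites — 6:C/G (Tv); 13:G/A (Ti); 20:G/A (Ti); 23:C/U (Ti).
Of the 4 differences, 3 transitions and 1 transversion over 26 sites: P = 3/26 = 0.115385, Q = 1/26 = 0.038462.
d = −0.5·ln(0.730768) − 0.25·ln(0.923076) = −0.5·(-0.313659) − 0.25·(-0.080044) = 0.1768.

0.1768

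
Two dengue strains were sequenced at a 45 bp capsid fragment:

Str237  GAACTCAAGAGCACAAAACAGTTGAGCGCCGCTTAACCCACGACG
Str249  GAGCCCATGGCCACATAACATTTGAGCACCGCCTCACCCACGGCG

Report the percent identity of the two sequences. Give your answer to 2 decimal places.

The sequences differ at positions 3 (A/G), 5 (T/C), 8 (A/T), 10 (A/G), 11 (G/C), 16 (A/T), 21 (G/T), 28 (G/A), 33 (T/C), 35 (A/C), 43 (A/G).
34 of the 45 sites match, so the percent identity is 34/45 × 100 = 75.56%.

75.56%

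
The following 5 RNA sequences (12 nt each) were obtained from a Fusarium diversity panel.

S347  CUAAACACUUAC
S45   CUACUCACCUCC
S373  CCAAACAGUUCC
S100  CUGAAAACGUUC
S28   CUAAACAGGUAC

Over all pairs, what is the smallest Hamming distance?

Pairwise Hamming distances:
  S347 vs S45: 4
  S347 vs S373: 3
  S347 vs S100: 4
  S347 vs S28: 2
  S45 vs S373: 5
  S45 vs S100: 6
  S45 vs S28: 5
  S373 vs S100: 6
  S373 vs S28: 3
  S100 vs S28: 4
The smallest is 2, between S347 and S28.

2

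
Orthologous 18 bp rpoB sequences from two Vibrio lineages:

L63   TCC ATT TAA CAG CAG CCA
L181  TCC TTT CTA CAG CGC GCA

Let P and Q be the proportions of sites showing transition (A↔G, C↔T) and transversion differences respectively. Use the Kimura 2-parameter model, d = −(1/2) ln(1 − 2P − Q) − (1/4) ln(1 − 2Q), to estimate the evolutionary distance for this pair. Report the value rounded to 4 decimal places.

0.4408

Differing sites — 4:A/T (Tv); 7:T/C (Ti); 8:A/T (Tv); 14:A/G (Ti); 15:G/C (Tv); 16:C/G (Tv).
Of the 6 differences, 2 transitions and 4 transversions over 18 sites: P = 2/18 = 0.111111, Q = 4/18 = 0.222222.
d = −0.5·ln(0.555556) − 0.25·ln(0.555556) = −0.5·(-0.587786) − 0.25·(-0.587786) = 0.4408.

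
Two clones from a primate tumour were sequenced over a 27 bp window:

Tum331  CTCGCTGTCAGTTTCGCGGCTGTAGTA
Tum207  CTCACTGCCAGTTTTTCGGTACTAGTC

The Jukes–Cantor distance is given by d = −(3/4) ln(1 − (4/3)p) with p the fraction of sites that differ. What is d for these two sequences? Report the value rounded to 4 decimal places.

0.3770

The sequences differ at positions 4 (G/A), 8 (T/C), 15 (C/T), 16 (G/T), 20 (C/T), 21 (T/A), 22 (G/C), 27 (A/C).
p = 8/27 = 0.296296.
d = −0.75 · ln(1 − (4/3)·0.296296) = −0.75 · ln(0.604939) = −0.75 · (-0.502628) = 0.3770.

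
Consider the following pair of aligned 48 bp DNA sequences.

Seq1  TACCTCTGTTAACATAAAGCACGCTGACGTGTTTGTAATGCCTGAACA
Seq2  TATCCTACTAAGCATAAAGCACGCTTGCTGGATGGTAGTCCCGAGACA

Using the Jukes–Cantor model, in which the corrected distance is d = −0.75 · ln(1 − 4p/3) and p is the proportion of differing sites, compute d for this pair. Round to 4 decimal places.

0.5199

Mismatches occur at site 3 (C→T), site 5 (T→C), site 6 (C→T), site 7 (T→A), site 8 (G→C), site 10 (T→A), site 12 (A→G), site 26 (G→T), site 27 (A→G), site 29 (G→T), site 30 (T→G), site 32 (T→A), site 34 (T→G), site 38 (A→G), site 40 (G→C), site 43 (T→G), site 44 (G→A), site 45 (A→G).
p = 18/48 = 0.375000.
d = −0.75 · ln(1 − (4/3)·0.375000) = −0.75 · ln(0.500000) = −0.75 · (-0.693147) = 0.5199.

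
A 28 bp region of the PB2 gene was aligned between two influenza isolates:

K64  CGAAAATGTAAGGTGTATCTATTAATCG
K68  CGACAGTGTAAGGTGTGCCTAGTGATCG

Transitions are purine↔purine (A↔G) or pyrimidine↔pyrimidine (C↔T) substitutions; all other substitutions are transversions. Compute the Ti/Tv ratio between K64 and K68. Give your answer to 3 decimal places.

2.000

Mismatches occur at site 4 (A/C, transversion), site 6 (A/G, transition), site 17 (A/G, transition), site 18 (T/C, transition), site 22 (T/G, transversion), site 24 (A/G, transition).
Of the 6 differences, 4 transitions and 2 transversions, so Ti/Tv = 4/2 = 2.000.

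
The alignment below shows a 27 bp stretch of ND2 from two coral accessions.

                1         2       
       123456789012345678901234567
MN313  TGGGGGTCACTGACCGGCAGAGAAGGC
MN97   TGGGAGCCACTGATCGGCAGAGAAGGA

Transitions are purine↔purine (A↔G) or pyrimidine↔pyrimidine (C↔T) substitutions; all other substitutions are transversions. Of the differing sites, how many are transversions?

1

Differing sites — 5:G/A (Ti); 7:T/C (Ti); 14:C/T (Ti); 27:C/A (Tv).
Of the 4 differences, 3 transitions and 1 transversion, so the answer is 1.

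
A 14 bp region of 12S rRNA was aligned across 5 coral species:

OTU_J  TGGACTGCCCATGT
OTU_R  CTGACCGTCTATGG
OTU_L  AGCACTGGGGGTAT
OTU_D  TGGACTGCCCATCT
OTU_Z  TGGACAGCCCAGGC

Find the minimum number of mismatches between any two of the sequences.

1

Pairwise Hamming distances:
  OTU_J vs OTU_R: 6
  OTU_J vs OTU_L: 7
  OTU_J vs OTU_D: 1
  OTU_J vs OTU_Z: 3
  OTU_R vs OTU_L: 10
  OTU_R vs OTU_D: 7
  OTU_R vs OTU_Z: 7
  OTU_L vs OTU_D: 7
  OTU_L vs OTU_Z: 10
  OTU_D vs OTU_Z: 4
The smallest is 1, between OTU_J and OTU_D.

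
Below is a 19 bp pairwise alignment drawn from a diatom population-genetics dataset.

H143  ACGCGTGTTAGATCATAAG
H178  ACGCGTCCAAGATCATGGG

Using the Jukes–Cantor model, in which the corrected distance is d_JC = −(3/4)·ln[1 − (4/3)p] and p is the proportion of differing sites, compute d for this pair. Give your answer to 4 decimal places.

0.3241

Mismatches occur at site 7 (G→C), site 8 (T→C), site 9 (T→A), site 17 (A→G), site 18 (A→G).
p = 5/19 = 0.263158.
d = −0.75 · ln(1 − (4/3)·0.263158) = −0.75 · ln(0.649123) = −0.75 · (-0.432133) = 0.3241.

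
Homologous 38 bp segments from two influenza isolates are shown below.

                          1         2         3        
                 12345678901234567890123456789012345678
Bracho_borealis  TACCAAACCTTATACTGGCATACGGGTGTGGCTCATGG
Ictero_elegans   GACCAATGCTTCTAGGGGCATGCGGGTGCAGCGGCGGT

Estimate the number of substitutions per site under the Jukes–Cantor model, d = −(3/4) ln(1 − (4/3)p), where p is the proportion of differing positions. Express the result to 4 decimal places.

Mismatches occur at site 1 (T/G), site 7 (A/T), site 8 (C/G), site 12 (A/C), site 15 (C/G), site 16 (T/G), site 22 (A/G), site 29 (T/C), site 30 (G/A), site 33 (T/G), site 34 (C/G), site 35 (A/C), site 36 (T/G), site 38 (G/T).
p = 14/38 = 0.368421.
d = −0.75 · ln(1 − (4/3)·0.368421) = −0.75 · ln(0.508772) = −0.75 · (-0.675755) = 0.5068.

0.5068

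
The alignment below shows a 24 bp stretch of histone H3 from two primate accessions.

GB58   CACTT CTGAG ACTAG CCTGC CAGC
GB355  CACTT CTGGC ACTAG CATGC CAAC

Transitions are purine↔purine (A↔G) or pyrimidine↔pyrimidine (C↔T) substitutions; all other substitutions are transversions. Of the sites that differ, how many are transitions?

The sequences differ at positions 9 (A/G, transition), 10 (G/C, transversion), 17 (C/A, transversion), 23 (G/A, transition).
Of the 4 differences, 2 transitions and 2 transversions, so the answer is 2.

2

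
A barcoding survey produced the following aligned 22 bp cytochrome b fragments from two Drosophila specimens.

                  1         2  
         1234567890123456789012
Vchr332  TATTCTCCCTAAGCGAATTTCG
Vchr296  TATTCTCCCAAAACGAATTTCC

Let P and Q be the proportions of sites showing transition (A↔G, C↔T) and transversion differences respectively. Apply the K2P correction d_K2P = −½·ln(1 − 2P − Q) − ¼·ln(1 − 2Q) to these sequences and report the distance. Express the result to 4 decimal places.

0.1505

Differing sites — 10:T/A (Tv); 13:G/A (Ti); 22:G/C (Tv).
Of the 3 differences, 1 transition and 2 transversions over 22 sites: P = 1/22 = 0.045455, Q = 2/22 = 0.090909.
d = −0.5·ln(0.818181) − 0.25·ln(0.818182) = −0.5·(-0.200672) − 0.25·(-0.200670) = 0.1505.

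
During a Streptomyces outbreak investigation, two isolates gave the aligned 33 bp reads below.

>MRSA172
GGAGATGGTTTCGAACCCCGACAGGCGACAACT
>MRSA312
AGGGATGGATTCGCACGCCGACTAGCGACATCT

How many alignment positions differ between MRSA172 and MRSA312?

8

Mismatches occur at site 1 (G→A), site 3 (A→G), site 9 (T→A), site 14 (A→C), site 17 (C→G), site 23 (A→T), site 24 (G→A), site 31 (A→T).
That gives 8 mismatches out of 33 aligned sites, so the Hamming distance is 8.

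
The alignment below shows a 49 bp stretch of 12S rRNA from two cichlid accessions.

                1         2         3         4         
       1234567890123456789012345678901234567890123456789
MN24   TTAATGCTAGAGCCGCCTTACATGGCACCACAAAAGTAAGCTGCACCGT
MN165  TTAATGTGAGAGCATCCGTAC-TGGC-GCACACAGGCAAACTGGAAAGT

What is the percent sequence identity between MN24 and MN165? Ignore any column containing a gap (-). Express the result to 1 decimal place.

72.3%

Excluding the 2 gap columns leaves 47 comparable sites.
Differing sites — 7:C/T; 8:T/G; 14:C/A; 15:G/T; 18:T/G; 28:C/G; 33:A/C; 35:A/G; 37:T/C; 40:G/A; 44:C/G; 46:C/A; 47:C/A.
34 of the 47 comparable sites match, so the percent identity is 34/47 × 100 = 72.3%.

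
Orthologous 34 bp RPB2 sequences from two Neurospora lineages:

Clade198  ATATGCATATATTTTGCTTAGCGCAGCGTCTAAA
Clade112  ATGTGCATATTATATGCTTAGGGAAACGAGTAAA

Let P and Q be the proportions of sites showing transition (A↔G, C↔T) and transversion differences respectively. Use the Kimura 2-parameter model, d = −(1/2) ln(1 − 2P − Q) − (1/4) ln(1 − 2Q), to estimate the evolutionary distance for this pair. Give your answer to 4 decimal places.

The sequences differ at positions 3 (A/G, transition), 11 (A/T, transversion), 12 (T/A, transversion), 14 (T/A, transversion), 22 (C/G, transversion), 24 (C/A, transversion), 26 (G/A, transition), 29 (T/A, transversion), 30 (C/G, transversion).
Of the 9 differences, 2 transitions and 7 transversions over 34 sites: P = 2/34 = 0.058824, Q = 7/34 = 0.205882.
d = −0.5·ln(0.676470) − 0.25·ln(0.588236) = −0.5·(-0.390867) − 0.25·(-0.530627) = 0.3281.

0.3281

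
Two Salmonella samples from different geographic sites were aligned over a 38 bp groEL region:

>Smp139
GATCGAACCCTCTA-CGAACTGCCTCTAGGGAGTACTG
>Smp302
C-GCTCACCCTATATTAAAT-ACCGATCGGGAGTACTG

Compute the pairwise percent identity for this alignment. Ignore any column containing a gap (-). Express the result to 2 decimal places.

65.71%

Excluding the 3 gap columns leaves 35 comparable sites.
Mismatches occur at site 1 (G↔C), site 3 (T↔G), site 5 (G↔T), site 6 (A↔C), site 12 (C↔A), site 16 (C↔T), site 17 (G↔A), site 20 (C↔T), site 22 (G↔A), site 25 (T↔G), site 26 (C↔A), site 28 (A↔C).
23 of the 35 comparable sites match, so the percent identity is 23/35 × 100 = 65.71%.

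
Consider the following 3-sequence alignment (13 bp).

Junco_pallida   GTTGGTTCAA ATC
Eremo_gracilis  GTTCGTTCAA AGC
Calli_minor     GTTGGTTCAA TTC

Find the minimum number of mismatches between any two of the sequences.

Pairwise Hamming distances:
  Junco_pallida vs Eremo_gracilis: 2
  Junco_pallida vs Calli_minor: 1
  Eremo_gracilis vs Calli_minor: 3
The smallest is 1, between Junco_pallida and Calli_minor.

1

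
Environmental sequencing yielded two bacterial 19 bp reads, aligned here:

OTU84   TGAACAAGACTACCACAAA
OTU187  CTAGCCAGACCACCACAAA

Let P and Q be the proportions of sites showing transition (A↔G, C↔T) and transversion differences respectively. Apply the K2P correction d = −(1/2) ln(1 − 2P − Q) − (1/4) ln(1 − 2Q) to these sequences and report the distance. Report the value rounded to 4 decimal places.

0.3324

The sequences differ at positions 1 (T/C, transition), 2 (G/T, transversion), 4 (A/G, transition), 6 (A/C, transversion), 11 (T/C, transition).
Of the 5 differences, 3 transitions and 2 transversions over 19 sites: P = 3/19 = 0.157895, Q = 2/19 = 0.105263.
d = −0.5·ln(0.578947) − 0.25·ln(0.789474) = −0.5·(-0.546544) − 0.25·(-0.236388) = 0.3324.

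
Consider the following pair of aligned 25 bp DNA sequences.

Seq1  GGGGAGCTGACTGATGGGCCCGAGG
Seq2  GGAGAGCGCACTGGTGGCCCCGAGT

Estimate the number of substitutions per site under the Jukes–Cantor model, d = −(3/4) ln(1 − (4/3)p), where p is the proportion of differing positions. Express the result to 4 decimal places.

The sequences differ at positions 3 (G/A), 8 (T/G), 9 (G/C), 14 (A/G), 18 (G/C), 25 (G/T).
p = 6/25 = 0.240000.
d = −0.75 · ln(1 − (4/3)·0.240000) = −0.75 · ln(0.680000) = −0.75 · (-0.385662) = 0.2892.

0.2892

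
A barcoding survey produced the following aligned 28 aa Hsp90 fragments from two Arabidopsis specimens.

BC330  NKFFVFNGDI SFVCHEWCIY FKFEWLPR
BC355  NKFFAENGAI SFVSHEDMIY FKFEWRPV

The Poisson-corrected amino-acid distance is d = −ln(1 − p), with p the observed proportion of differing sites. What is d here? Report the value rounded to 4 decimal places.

Mismatches occur at site 5 (V/A), site 6 (F/E), site 9 (D/A), site 14 (C/S), site 17 (W/D), site 18 (C/M), site 26 (L/R), site 28 (R/V).
p = 8/28 = 0.285714.
d = −ln(1 − 0.285714) = −ln(0.714286) = 0.3365.

0.3365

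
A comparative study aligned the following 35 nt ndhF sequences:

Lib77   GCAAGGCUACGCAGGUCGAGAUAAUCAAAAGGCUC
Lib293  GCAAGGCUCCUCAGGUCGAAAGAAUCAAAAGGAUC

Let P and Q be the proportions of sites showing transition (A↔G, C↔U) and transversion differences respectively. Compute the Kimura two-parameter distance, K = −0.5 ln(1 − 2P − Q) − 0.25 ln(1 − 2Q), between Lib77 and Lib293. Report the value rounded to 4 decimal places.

Differing sites — 9:A/C (Tv); 11:G/U (Tv); 20:G/A (Ti); 22:U/G (Tv); 33:C/A (Tv).
Of the 5 differences, 1 transition and 4 transversions over 35 sites: P = 1/35 = 0.028571, Q = 4/35 = 0.114286.
d = −0.5·ln(0.828572) − 0.25·ln(0.771428) = −0.5·(-0.188052) − 0.25·(-0.259512) = 0.1589.

0.1589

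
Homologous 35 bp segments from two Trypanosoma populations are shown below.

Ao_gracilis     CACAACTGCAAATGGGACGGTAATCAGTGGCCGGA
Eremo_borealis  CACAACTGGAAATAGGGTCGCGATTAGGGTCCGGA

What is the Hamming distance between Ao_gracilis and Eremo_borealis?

10

Differing sites — 9:C/G; 14:G/A; 17:A/G; 18:C/T; 19:G/C; 21:T/C; 22:A/G; 25:C/T; 28:T/G; 30:G/T.
That gives 10 mismatches out of 35 aligned sites, so the Hamming distance is 10.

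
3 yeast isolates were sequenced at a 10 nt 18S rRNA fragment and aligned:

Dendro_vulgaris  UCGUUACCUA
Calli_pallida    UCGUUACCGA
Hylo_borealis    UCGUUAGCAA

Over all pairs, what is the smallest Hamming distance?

1

Pairwise Hamming distances:
  Dendro_vulgaris vs Calli_pallida: 1
  Dendro_vulgaris vs Hylo_borealis: 2
  Calli_pallida vs Hylo_borealis: 2
The smallest is 1, between Dendro_vulgaris and Calli_pallida.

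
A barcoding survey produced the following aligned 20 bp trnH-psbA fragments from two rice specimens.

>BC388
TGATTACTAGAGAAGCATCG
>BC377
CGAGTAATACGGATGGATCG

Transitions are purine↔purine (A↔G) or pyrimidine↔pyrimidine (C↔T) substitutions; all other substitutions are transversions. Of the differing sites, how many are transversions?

5

The sequences differ at positions 1 (T/C, transition), 4 (T/G, transversion), 7 (C/A, transversion), 10 (G/C, transversion), 11 (A/G, transition), 14 (A/T, transversion), 16 (C/G, transversion).
Of the 7 differences, 2 transitions and 5 transversions, so the answer is 5.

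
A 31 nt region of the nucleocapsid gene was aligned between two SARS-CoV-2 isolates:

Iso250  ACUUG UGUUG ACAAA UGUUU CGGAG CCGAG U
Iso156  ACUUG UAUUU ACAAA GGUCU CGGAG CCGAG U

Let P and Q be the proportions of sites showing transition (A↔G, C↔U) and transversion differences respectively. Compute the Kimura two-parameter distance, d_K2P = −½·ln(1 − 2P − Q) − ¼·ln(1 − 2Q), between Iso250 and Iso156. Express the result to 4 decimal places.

0.1421

Mismatches occur at site 7 (G↔A, transition), site 10 (G↔U, transversion), site 16 (U↔G, transversion), site 19 (U↔C, transition).
Of the 4 differences, 2 transitions and 2 transversions over 31 sites: P = 2/31 = 0.064516, Q = 2/31 = 0.064516.
d = −0.5·ln(0.806452) − 0.25·ln(0.870968) = −0.5·(-0.215111) − 0.25·(-0.138150) = 0.1421.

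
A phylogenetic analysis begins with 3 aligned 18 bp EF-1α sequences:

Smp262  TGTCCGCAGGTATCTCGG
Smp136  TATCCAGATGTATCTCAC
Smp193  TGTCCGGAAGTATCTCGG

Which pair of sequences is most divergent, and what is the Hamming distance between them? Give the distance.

Pairwise Hamming distances:
  Smp262 vs Smp136: 6
  Smp262 vs Smp193: 2
  Smp136 vs Smp193: 5
The largest is 6, between Smp262 and Smp136.

6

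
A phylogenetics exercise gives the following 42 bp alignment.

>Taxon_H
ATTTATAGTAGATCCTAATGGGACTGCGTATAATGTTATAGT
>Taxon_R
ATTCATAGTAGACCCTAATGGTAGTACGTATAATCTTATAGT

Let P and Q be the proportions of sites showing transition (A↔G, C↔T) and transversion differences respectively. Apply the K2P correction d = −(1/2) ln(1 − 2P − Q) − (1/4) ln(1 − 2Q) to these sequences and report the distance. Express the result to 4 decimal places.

0.1591

Differing sites — 4:T/C (Ti); 13:T/C (Ti); 22:G/T (Tv); 24:C/G (Tv); 26:G/A (Ti); 35:G/C (Tv).
Of the 6 differences, 3 transitions and 3 transversions over 42 sites: P = 3/42 = 0.071429, Q = 3/42 = 0.071429.
d = −0.5·ln(0.785713) − 0.25·ln(0.857142) = −0.5·(-0.241164) − 0.25·(-0.154152) = 0.1591.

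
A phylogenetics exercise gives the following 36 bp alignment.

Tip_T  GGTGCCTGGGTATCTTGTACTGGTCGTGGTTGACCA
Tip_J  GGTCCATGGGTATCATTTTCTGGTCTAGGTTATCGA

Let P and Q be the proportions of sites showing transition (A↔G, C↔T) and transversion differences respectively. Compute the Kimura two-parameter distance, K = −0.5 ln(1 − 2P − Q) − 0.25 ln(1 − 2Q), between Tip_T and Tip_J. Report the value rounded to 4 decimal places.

0.3556

The sequences differ at positions 4 (G/C, transversion), 6 (C/A, transversion), 15 (T/A, transversion), 17 (G/T, transversion), 19 (A/T, transversion), 26 (G/T, transversion), 27 (T/A, transversion), 32 (G/A, transition), 33 (A/T, transversion), 35 (C/G, transversion).
Of the 10 differences, 1 transition and 9 transversions over 36 sites: P = 1/36 = 0.027778, Q = 9/36 = 0.250000.
d = −0.5·ln(0.694444) − 0.25·ln(0.500000) = −0.5·(-0.364644) − 0.25·(-0.693147) = 0.3556.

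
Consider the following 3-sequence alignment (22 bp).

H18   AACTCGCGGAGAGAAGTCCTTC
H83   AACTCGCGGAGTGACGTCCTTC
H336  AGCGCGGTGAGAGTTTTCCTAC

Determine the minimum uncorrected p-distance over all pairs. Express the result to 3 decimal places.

0.091

Pairwise Hamming distances:
  H18 vs H83: 2
  H18 vs H336: 8
  H83 vs H336: 9
The smallest is 2 mismatches, between H18 and H83; p = 2/22 = 0.091.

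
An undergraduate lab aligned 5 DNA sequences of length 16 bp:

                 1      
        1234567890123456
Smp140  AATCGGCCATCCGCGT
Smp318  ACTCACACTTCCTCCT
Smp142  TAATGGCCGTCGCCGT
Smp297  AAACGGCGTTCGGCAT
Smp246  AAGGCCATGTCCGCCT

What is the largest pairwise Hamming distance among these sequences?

Pairwise Hamming distances:
  Smp140 vs Smp318: 7
  Smp140 vs Smp142: 6
  Smp140 vs Smp297: 5
  Smp140 vs Smp246: 8
  Smp318 vs Smp142: 11
  Smp318 vs Smp297: 9
  Smp318 vs Smp246: 7
  Smp142 vs Smp297: 6
  Smp142 vs Smp246: 10
  Smp297 vs Smp246: 9
The largest is 11, between Smp318 and Smp142.

11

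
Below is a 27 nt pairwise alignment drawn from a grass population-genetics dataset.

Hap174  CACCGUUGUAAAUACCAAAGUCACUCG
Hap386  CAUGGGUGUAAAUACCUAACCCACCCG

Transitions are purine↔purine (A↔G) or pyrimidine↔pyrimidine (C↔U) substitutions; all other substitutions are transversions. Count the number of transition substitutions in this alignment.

3

Mismatches occur at site 3 (C/U, transition), site 4 (C/G, transversion), site 6 (U/G, transversion), site 17 (A/U, transversion), site 20 (G/C, transversion), site 21 (U/C, transition), site 25 (U/C, transition).
Of the 7 differences, 3 transitions and 4 transversions, so the answer is 3.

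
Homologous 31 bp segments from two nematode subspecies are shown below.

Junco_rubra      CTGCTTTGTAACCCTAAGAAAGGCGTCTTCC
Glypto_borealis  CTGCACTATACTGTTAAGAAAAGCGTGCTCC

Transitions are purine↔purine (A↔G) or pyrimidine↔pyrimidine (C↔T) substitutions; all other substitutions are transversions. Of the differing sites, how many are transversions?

4

Differing sites — 5:T/A (Tv); 6:T/C (Ti); 8:G/A (Ti); 11:A/C (Tv); 12:C/T (Ti); 13:C/G (Tv); 14:C/T (Ti); 22:G/A (Ti); 27:C/G (Tv); 28:T/C (Ti).
Of the 10 differences, 6 transitions and 4 transversions, so the answer is 4.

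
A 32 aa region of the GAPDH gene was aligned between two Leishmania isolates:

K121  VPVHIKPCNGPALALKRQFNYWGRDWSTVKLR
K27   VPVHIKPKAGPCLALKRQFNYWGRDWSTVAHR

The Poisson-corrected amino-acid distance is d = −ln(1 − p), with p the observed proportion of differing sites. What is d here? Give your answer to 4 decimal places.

0.1699

Differing sites — 8:C/K; 9:N/A; 12:A/C; 30:K/A; 31:L/H.
p = 5/32 = 0.156250.
d = −ln(1 − 0.156250) = −ln(0.843750) = 0.1699.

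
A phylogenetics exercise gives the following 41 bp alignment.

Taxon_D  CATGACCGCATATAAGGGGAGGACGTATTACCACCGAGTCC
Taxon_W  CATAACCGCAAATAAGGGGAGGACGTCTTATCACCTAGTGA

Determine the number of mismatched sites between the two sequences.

The sequences differ at positions 4 (G/A), 11 (T/A), 27 (A/C), 31 (C/T), 36 (G/T), 40 (C/G), 41 (C/A).
That gives 7 mismatches out of 41 aligned sites, so the Hamming distance is 7.

7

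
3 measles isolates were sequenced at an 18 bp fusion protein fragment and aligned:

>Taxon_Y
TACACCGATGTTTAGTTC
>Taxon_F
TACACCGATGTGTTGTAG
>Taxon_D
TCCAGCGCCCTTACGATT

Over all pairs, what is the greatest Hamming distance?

11

Pairwise Hamming distances:
  Taxon_Y vs Taxon_F: 4
  Taxon_Y vs Taxon_D: 9
  Taxon_F vs Taxon_D: 11
The largest is 11, between Taxon_F and Taxon_D.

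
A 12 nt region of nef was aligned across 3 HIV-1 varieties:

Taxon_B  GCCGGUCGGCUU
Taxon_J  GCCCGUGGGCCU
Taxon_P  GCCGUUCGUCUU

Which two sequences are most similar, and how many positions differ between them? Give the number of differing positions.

2

Pairwise Hamming distances:
  Taxon_B vs Taxon_J: 3
  Taxon_B vs Taxon_P: 2
  Taxon_J vs Taxon_P: 5
The smallest is 2, between Taxon_B and Taxon_P.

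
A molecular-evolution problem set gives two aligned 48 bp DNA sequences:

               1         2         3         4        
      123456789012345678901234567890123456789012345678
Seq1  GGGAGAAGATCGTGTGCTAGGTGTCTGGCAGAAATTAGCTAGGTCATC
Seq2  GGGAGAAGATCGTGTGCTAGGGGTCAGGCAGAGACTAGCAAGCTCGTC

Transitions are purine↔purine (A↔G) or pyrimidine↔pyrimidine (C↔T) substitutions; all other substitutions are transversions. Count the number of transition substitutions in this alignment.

3

Mismatches occur at site 22 (T↔G, transversion), site 26 (T↔A, transversion), site 33 (A↔G, transition), site 35 (T↔C, transition), site 40 (T↔A, transversion), site 43 (G↔C, transversion), site 46 (A↔G, transition).
Of the 7 differences, 3 transitions and 4 transversions, so the answer is 3.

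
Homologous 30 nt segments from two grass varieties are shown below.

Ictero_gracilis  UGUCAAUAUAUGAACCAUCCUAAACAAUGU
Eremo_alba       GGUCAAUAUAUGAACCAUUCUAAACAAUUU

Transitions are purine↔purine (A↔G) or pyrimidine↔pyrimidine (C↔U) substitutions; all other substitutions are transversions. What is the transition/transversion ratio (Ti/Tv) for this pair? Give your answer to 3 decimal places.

0.500

Mismatches occur at site 1 (U→G, transversion), site 19 (C→U, transition), site 29 (G→U, transversion).
Of the 3 differences, 1 transition and 2 transversions, so Ti/Tv = 1/2 = 0.500.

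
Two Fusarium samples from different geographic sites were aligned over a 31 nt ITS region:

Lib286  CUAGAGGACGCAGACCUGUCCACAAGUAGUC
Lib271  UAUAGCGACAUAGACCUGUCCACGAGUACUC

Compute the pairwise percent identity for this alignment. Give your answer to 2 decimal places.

Mismatches occur at site 1 (C→U), site 2 (U→A), site 3 (A→U), site 4 (G→A), site 5 (A→G), site 6 (G→C), site 10 (G→A), site 11 (C→U), site 24 (A→G), site 29 (G→C).
21 of the 31 sites match, so the percent identity is 21/31 × 100 = 67.74%.

67.74%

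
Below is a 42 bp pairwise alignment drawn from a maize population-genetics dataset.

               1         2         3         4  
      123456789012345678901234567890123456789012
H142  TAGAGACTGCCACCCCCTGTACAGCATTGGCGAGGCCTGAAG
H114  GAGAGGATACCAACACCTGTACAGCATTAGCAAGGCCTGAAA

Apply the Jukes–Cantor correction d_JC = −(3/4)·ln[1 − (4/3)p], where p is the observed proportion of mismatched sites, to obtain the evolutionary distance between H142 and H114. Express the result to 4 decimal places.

0.2524

The sequences differ at positions 1 (T/G), 6 (A/G), 7 (C/A), 9 (G/A), 13 (C/A), 15 (C/A), 29 (G/A), 32 (G/A), 42 (G/A).
p = 9/42 = 0.214286.
d = −0.75 · ln(1 − (4/3)·0.214286) = −0.75 · ln(0.714285) = −0.75 · (-0.336473) = 0.2524.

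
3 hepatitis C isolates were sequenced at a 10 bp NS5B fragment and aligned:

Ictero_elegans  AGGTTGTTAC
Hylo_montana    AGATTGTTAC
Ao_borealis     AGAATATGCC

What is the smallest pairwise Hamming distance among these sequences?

1

Pairwise Hamming distances:
  Ictero_elegans vs Hylo_montana: 1
  Ictero_elegans vs Ao_borealis: 5
  Hylo_montana vs Ao_borealis: 4
The smallest is 1, between Ictero_elegans and Hylo_montana.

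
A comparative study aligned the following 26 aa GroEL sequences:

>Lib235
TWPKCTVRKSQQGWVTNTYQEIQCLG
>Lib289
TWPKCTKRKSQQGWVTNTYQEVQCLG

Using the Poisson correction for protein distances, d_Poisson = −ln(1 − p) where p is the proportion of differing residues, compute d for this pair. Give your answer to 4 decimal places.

0.0800

Mismatches occur at site 7 (V/K), site 22 (I/V).
p = 2/26 = 0.076923.
d = −ln(1 − 0.076923) = −ln(0.923077) = 0.0800.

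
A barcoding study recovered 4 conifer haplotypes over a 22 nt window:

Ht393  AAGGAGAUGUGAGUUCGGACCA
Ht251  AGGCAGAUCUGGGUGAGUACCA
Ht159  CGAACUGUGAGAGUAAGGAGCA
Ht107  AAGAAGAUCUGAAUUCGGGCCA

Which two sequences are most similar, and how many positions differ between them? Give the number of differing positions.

Pairwise Hamming distances:
  Ht393 vs Ht251: 7
  Ht393 vs Ht159: 11
  Ht393 vs Ht107: 4
  Ht251 vs Ht159: 12
  Ht251 vs Ht107: 8
  Ht159 vs Ht107: 13
The smallest is 4, between Ht393 and Ht107.

4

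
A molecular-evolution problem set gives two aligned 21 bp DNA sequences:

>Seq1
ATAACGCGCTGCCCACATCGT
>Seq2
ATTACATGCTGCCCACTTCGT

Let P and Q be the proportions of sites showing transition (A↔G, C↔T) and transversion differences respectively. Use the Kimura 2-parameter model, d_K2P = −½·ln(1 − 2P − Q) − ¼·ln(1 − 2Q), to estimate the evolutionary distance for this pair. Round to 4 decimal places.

Differing sites — 3:A/T (Tv); 6:G/A (Ti); 7:C/T (Ti); 17:A/T (Tv).
Of the 4 differences, 2 transitions and 2 transversions over 21 sites: P = 2/21 = 0.095238, Q = 2/21 = 0.095238.
d = −0.5·ln(0.714286) − 0.25·ln(0.809524) = −0.5·(-0.336472) − 0.25·(-0.211309) = 0.2211.

0.2211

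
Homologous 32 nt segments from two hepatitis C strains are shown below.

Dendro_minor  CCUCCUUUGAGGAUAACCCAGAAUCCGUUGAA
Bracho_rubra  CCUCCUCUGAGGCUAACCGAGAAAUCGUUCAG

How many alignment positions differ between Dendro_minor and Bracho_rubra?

Differing sites — 7:U/C; 13:A/C; 19:C/G; 24:U/A; 25:C/U; 30:G/C; 32:A/G.
That gives 7 mismatches out of 32 aligned sites, so the Hamming distance is 7.

7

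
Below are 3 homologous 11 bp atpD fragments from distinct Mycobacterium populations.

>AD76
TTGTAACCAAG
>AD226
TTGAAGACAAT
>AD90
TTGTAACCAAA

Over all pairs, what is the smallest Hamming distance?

Pairwise Hamming distances:
  AD76 vs AD226: 4
  AD76 vs AD90: 1
  AD226 vs AD90: 4
The smallest is 1, between AD76 and AD90.

1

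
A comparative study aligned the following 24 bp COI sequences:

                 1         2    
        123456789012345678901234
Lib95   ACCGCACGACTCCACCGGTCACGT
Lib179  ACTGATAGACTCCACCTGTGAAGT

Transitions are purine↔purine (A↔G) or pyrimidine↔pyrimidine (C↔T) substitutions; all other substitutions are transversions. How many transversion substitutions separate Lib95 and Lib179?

Mismatches occur at site 3 (C/T, transition), site 5 (C/A, transversion), site 6 (A/T, transversion), site 7 (C/A, transversion), site 17 (G/T, transversion), site 20 (C/G, transversion), site 22 (C/A, transversion).
Of the 7 differences, 1 transition and 6 transversions, so the answer is 6.

6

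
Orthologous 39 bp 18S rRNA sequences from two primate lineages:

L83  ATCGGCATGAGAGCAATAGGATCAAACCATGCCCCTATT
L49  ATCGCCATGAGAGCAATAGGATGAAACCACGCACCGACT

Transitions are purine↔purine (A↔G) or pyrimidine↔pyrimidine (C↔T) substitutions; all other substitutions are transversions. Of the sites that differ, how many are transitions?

2

The sequences differ at positions 5 (G/C, transversion), 23 (C/G, transversion), 30 (T/C, transition), 33 (C/A, transversion), 36 (T/G, transversion), 38 (T/C, transition).
Of the 6 differences, 2 transitions and 4 transversions, so the answer is 2.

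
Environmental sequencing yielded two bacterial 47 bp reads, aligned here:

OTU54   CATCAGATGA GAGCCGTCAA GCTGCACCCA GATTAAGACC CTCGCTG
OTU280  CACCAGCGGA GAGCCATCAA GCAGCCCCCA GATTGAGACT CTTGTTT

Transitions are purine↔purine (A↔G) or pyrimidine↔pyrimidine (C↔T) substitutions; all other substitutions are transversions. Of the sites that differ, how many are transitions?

Differing sites — 3:T/C (Ti); 7:A/C (Tv); 8:T/G (Tv); 16:G/A (Ti); 23:T/A (Tv); 26:A/C (Tv); 35:A/G (Ti); 40:C/T (Ti); 43:C/T (Ti); 45:C/T (Ti); 47:G/T (Tv).
Of the 11 differences, 6 transitions and 5 transversions, so the answer is 6.

6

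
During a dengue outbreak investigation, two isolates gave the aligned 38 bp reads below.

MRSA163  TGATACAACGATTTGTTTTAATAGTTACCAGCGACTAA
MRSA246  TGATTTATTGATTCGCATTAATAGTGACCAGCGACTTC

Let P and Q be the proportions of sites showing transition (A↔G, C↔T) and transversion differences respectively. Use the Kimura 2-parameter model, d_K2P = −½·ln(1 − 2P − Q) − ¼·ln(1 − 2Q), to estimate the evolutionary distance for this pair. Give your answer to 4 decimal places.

0.3246

Mismatches occur at site 5 (A→T, transversion), site 6 (C→T, transition), site 8 (A→T, transversion), site 9 (C→T, transition), site 14 (T→C, transition), site 16 (T→C, transition), site 17 (T→A, transversion), site 26 (T→G, transversion), site 37 (A→T, transversion), site 38 (A→C, transversion).
Of the 10 differences, 4 transitions and 6 transversions over 38 sites: P = 4/38 = 0.105263, Q = 6/38 = 0.157895.
d = −0.5·ln(0.631579) − 0.25·ln(0.684210) = −0.5·(-0.459532) − 0.25·(-0.379490) = 0.3246.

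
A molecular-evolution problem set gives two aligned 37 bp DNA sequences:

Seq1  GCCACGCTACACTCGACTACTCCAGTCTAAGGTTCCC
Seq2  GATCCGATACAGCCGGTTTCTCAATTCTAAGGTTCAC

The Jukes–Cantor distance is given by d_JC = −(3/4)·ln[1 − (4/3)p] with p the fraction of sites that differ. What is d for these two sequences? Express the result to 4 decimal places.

0.4248

The sequences differ at positions 2 (C/A), 3 (C/T), 4 (A/C), 7 (C/A), 12 (C/G), 13 (T/C), 16 (A/G), 17 (C/T), 19 (A/T), 23 (C/A), 25 (G/T), 36 (C/A).
p = 12/37 = 0.324324.
d = −0.75 · ln(1 − (4/3)·0.324324) = −0.75 · ln(0.567568) = −0.75 · (-0.566395) = 0.4248.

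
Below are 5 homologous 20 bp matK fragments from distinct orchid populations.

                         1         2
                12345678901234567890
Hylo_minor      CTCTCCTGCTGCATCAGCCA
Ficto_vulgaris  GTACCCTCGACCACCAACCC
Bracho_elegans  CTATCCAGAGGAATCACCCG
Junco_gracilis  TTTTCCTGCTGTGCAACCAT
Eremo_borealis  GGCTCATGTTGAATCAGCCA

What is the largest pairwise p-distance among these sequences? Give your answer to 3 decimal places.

Pairwise Hamming distances:
  Hylo_minor vs Ficto_vulgaris: 10
  Hylo_minor vs Bracho_elegans: 7
  Hylo_minor vs Junco_gracilis: 9
  Hylo_minor vs Eremo_borealis: 5
  Ficto_vulgaris vs Bracho_elegans: 11
  Ficto_vulgaris vs Junco_gracilis: 13
  Ficto_vulgaris vs Eremo_borealis: 12
  Bracho_elegans vs Junco_gracilis: 11
  Bracho_elegans vs Eremo_borealis: 9
  Junco_gracilis vs Eremo_borealis: 12
The largest is 13 mismatches, between Ficto_vulgaris and Junco_gracilis; p = 13/20 = 0.650.

0.650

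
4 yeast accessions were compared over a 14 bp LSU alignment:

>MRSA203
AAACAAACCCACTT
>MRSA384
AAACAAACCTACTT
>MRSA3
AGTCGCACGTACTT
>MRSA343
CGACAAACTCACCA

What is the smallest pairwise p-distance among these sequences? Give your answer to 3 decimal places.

0.071

Pairwise Hamming distances:
  MRSA203 vs MRSA384: 1
  MRSA203 vs MRSA3: 6
  MRSA203 vs MRSA343: 5
  MRSA384 vs MRSA3: 5
  MRSA384 vs MRSA343: 6
  MRSA3 vs MRSA343: 8
The smallest is 1 mismatch, between MRSA203 and MRSA384; p = 1/14 = 0.071.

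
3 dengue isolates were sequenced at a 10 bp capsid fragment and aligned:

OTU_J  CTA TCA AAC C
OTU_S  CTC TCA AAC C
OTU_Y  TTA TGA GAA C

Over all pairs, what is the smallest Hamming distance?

1

Pairwise Hamming distances:
  OTU_J vs OTU_S: 1
  OTU_J vs OTU_Y: 4
  OTU_S vs OTU_Y: 5
The smallest is 1, between OTU_J and OTU_S.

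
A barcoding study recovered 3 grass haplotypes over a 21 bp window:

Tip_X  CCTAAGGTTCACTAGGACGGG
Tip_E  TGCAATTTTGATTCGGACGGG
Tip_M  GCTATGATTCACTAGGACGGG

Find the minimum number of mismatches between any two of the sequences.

3

Pairwise Hamming distances:
  Tip_X vs Tip_E: 8
  Tip_X vs Tip_M: 3
  Tip_E vs Tip_M: 9
The smallest is 3, between Tip_X and Tip_M.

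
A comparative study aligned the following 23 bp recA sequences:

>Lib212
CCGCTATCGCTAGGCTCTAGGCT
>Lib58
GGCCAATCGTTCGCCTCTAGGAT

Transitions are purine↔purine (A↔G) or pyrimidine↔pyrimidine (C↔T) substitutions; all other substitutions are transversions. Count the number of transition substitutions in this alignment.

Differing sites — 1:C/G (Tv); 2:C/G (Tv); 3:G/C (Tv); 5:T/A (Tv); 10:C/T (Ti); 12:A/C (Tv); 14:G/C (Tv); 22:C/A (Tv).
Of the 8 differences, 1 transition and 7 transversions, so the answer is 1.

1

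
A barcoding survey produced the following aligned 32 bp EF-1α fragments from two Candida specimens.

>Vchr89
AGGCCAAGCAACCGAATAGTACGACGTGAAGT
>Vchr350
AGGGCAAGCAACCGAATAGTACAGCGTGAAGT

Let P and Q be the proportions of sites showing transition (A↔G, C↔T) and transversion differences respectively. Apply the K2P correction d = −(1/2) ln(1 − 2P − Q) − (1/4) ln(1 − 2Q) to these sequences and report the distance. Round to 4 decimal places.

Differing sites — 4:C/G (Tv); 23:G/A (Ti); 24:A/G (Ti).
Of the 3 differences, 2 transitions and 1 transversion over 32 sites: P = 2/32 = 0.062500, Q = 1/32 = 0.031250.
d = −0.5·ln(0.843750) − 0.25·ln(0.937500) = −0.5·(-0.169899) − 0.25·(-0.064539) = 0.1011.

0.1011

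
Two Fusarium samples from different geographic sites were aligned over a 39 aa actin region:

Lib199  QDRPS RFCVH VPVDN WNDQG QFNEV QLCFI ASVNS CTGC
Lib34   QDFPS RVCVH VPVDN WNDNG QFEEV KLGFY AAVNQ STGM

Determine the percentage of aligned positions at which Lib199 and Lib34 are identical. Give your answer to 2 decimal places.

Mismatches occur at site 3 (R→F), site 7 (F→V), site 19 (Q→N), site 23 (N→E), site 26 (Q→K), site 28 (C→G), site 30 (I→Y), site 32 (S→A), site 35 (S→Q), site 36 (C→S), site 39 (C→M).
28 of the 39 sites match, so the percent identity is 28/39 × 100 = 71.79%.

71.79%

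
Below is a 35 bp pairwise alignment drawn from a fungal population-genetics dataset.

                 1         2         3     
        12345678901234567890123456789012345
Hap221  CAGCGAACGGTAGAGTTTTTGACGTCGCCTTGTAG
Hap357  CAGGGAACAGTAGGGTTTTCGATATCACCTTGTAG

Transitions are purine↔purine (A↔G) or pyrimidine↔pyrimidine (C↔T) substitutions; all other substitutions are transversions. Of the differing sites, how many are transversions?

Differing sites — 4:C/G (Tv); 9:G/A (Ti); 14:A/G (Ti); 20:T/C (Ti); 23:C/T (Ti); 24:G/A (Ti); 27:G/A (Ti).
Of the 7 differences, 6 transitions and 1 transversion, so the answer is 1.

1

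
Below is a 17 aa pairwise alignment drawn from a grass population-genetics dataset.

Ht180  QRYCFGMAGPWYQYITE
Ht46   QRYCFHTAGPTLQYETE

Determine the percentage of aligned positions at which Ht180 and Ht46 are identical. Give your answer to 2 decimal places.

Mismatches occur at site 6 (G↔H), site 7 (M↔T), site 11 (W↔T), site 12 (Y↔L), site 15 (I↔E).
12 of the 17 sites match, so the percent identity is 12/17 × 100 = 70.59%.

70.59%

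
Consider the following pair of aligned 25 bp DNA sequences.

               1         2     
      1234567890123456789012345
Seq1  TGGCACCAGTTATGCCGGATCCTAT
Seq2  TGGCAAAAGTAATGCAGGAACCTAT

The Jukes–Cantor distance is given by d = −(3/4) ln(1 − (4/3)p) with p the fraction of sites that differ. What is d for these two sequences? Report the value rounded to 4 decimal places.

The sequences differ at positions 6 (C/A), 7 (C/A), 11 (T/A), 16 (C/A), 20 (T/A).
p = 5/25 = 0.200000.
d = −0.75 · ln(1 − (4/3)·0.200000) = −0.75 · ln(0.733333) = −0.75 · (-0.310155) = 0.2326.

0.2326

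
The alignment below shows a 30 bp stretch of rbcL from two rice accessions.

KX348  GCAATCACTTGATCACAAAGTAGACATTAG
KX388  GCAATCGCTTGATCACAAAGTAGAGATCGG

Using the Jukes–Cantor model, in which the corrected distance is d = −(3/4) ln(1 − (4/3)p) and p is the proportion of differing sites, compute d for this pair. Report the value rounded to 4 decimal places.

0.1468

The sequences differ at positions 7 (A/G), 25 (C/G), 28 (T/C), 29 (A/G).
p = 4/30 = 0.133333.
d = −0.75 · ln(1 − (4/3)·0.133333) = −0.75 · ln(0.822223) = −0.75 · (-0.195744) = 0.1468.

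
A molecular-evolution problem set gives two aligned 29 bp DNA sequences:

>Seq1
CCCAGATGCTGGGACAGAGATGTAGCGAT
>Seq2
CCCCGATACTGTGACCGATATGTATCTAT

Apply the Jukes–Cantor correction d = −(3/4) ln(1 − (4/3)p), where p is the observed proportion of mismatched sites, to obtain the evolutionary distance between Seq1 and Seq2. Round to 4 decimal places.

Mismatches occur at site 4 (A↔C), site 8 (G↔A), site 12 (G↔T), site 16 (A↔C), site 19 (G↔T), site 25 (G↔T), site 27 (G↔T).
p = 7/29 = 0.241379.
d = −0.75 · ln(1 − (4/3)·0.241379) = −0.75 · ln(0.678161) = −0.75 · (-0.388371) = 0.2913.

0.2913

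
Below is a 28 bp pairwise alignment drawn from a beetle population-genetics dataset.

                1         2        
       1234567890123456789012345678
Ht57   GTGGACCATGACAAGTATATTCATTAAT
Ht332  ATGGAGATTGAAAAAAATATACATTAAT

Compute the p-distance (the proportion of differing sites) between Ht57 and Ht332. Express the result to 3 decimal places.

0.286

Differing sites — 1:G/A; 6:C/G; 7:C/A; 8:A/T; 12:C/A; 15:G/A; 16:T/A; 21:T/A.
There are 8 differences over 28 sites, so p = 8/28 = 0.286.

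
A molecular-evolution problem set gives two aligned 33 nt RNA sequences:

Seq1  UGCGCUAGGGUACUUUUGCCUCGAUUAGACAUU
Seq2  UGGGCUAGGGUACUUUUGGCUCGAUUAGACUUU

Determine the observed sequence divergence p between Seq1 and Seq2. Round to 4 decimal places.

0.0909

The sequences differ at positions 3 (C/G), 19 (C/G), 31 (A/U).
There are 3 differences over 33 sites, so p = 3/33 = 0.0909.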